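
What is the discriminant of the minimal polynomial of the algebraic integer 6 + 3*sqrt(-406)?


The element 6 + 3*sqrt(-406) has minimal polynomial:
x^2 - 12*x + 3690
Discriminant = (-12)^2 - 4*(3690)
= 144 - 14760
= -14616

-14616


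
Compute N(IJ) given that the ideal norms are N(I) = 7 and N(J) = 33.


N(IJ) = N(I) * N(J)
= 7 * 33
= 231

231


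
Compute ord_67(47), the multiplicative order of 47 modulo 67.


We want ord_67(47), the smallest k >= 1 with 47^k = 1 mod 67.
n = 67 = 67, phi(67) = 66; the order divides phi(n).
Divisors of 66: 1, 2, 3, 6, 11, 22, 33, 66
Repeated squaring mod 67: 47^1 = 47, 47^2 = 65, 47^4 = 4, 47^8 = 16, 47^16 = 55, 47^32 = 10, 47^64 = 33
Test divisors in increasing order:
  k=1: 47^1 = 47 mod 67
  k=2: 47^2 = 65 mod 67
  k=3: 47^3 = 65 * 47 = 40 mod 67
  k=6: 47^6 = 4 * 65 = 59 mod 67
  k=11: 47^11 = 16 * 65 * 47 = 37 mod 67
  k=22: 47^22 = 55 * 4 * 65 = 29 mod 67
  k=33: 47^33 = 10 * 47 = 1 mod 67  <- first divisor giving 1
Order = 33

33


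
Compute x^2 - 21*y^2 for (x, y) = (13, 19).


x^2 - d*y^2
= 13^2 - 21*19^2
= 169 - 7581
= -7412

-7412


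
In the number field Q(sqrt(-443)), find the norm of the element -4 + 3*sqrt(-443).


N(a + b*sqrt(d)) = a^2 - d*b^2
= (-4)^2 - (-443)*(3)^2
= 16 + 3987
= 4003

4003


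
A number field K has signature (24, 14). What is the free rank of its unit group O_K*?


By Dirichlet's unit theorem:
rank = r1 + r2 - 1
= 24 + 14 - 1
= 37

37


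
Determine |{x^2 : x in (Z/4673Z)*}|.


For prime p, the number of non-zero quadratic residues is (p-1)/2.
= (4673-1)/2
= 2336

2336


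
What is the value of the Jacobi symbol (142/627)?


Compute (142/627) via quadratic reciprocity:
  pull out 2: (2/627) = -1  (since 627 mod 8 = 3)
  reciprocity: (71/627) -> -(627/71)
  reduce: (59/71)
  reciprocity: (59/71) -> -(71/59)
  reduce: (12/59)
  pull out 2: (2/59) = -1  (since 59 mod 8 = 3)
  pull out 2: (2/59) = -1  (since 59 mod 8 = 3)
  reciprocity: (3/59) -> -(59/3)
  reduce: (2/3)
  pull out 2: (2/3) = -1  (since 3 mod 8 = 3)
  (1/3) = 1
Product of signs = -1

-1


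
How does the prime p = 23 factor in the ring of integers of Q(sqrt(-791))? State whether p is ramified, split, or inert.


K = Q(sqrt(-791)). Since d mod 4 = 1, disc(K) = -791.
Check p | disc: -791 mod 23 = 14.
p does not divide disc. Compute Legendre symbol (d/p):
14^((23-1)/2) mod 23 = -1
(d/p) = -1, so p is inert: (p) stays prime with e=1, f=2, g=1.
Therefore p is inert.

inert


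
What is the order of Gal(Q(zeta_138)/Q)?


|Gal(Q(zeta_138)/Q)| = phi(138)
= 44

44


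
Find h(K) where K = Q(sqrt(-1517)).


K = Q(sqrt(-1517)). d mod 4 = 3, so D = disc(K) = 4d = -6068
h(K) equals the number of primitive reduced positive-definite forms (a, b, c) = a*x^2 + b*x*y + c*y^2 with b^2 - 4ac = D,
where reduced means |b| <= a <= c, with b >= 0 whenever |b| = a or a = c, and primitive means gcd(a, b, c) = 1.
Reduced forces 3a^2 <= |D| = 6068, so 1 <= a <= 44; b must have the parity of D, and c = (b^2 - D)/(4a) must be an integer >= a.
Enumerate a = 1..44, b in [-a, a]:
  a=1: (1, 0, 1517)  [1]
  a=2: (2, 2, 759)  [1]
  a=3: (3, -2, 506), (3, 2, 506)  [2]
  a=4..5: none
  a=6: (6, -2, 253), (6, 2, 253)  [2]
  a=7: (7, -6, 218), (7, 6, 218)  [2]
  a=8: none
  a=9: (9, -4, 169), (9, 4, 169)  [2]
  a=10: none
  a=11: (11, -2, 138), (11, 2, 138)  [2]
  a=12: none
  a=13: (13, -4, 117), (13, 4, 117)  [2]
  a=14: (14, -6, 109), (14, 6, 109)  [2]
  a=15..16: none
  a=17: (17, -16, 93), (17, 16, 93)  [2]
  a=18: (18, -14, 87), (18, 14, 87)  [2]
  a=19..20: none
  a=21: (21, -20, 77), (21, -8, 73), (21, 8, 73), (21, 20, 77)  [4]
  a=22: (22, -2, 69), (22, 2, 69)  [2]
  a=23: (23, -2, 66), (23, 2, 66)  [2]
  a=24..25: none
  a=26: (26, -22, 63), (26, 22, 63)  [2]
  a=27: (27, -14, 58), (27, 14, 58)  [2]
  a=28: none
  a=29: (29, -14, 54), (29, 14, 54)  [2]
  a=30: none
  a=31: (31, -16, 51), (31, 16, 51)  [2]
  a=32: none
  a=33: (33, -20, 49), (33, -2, 46), (33, 2, 46), (33, 20, 49)  [4]
  a=34: (34, -18, 47), (34, 18, 47)  [2]
  a=35..36: none
  a=37: (37, 0, 41)  [1]
  a=38: none
  a=39: (39, -22, 42), (39, 4, 39), (39, 22, 42)  [3]
  a=40..41: none
  a=42: (42, -34, 43), (42, 34, 43)  [2]
  a=43..44: none
Total reduced forms: 1 + 1 + 2 + 2 + 2 + 2 + 2 + 2 + 2 + 2 + 2 + 4 + 2 + 2 + 2 + 2 + 2 + 2 + 4 + 2 + 1 + 3 + 2 = 48
h = 48

48


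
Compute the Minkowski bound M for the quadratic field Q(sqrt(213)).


d = 213, d mod 4 = 1, so disc(K) = d = 213; |disc(K)| = 213
Real quadratic field, so n = 2, s = r2 = 0, r1 = 2
M = (n!/n^n) * (4/pi)^s * sqrt(|disc(K)|) = (2!/2^2) * (4/pi)^0 * sqrt(213)
= 0.5 * 1.000000 * 14.594520
= 7.2973

7.2973


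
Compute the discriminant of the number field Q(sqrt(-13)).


For K = Q(sqrt(d)) with d squarefree: disc(K) = d if d = 1 mod 4, and disc(K) = 4d if d = 2 or 3 mod 4.
Here d = -13, and d mod 4 = 3.
d = 3 mod 4, not 1 (O_K = Z[sqrt(d)]), so disc(K) = 4d = 4 * (-13) = -52

-52


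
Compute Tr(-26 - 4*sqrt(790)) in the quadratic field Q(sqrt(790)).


Tr(a + b*sqrt(d)) = (a + b*sqrt(d)) + (a - b*sqrt(d)) = 2a
= 2 * (-26)
= -52

-52


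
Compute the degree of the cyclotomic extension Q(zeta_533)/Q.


The degree equals Euler's totient phi(533).
533 = 13 * 41
phi(533) = 480

480


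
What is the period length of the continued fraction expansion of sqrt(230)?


Run the CF algorithm for sqrt(230).
a_0 = floor(sqrt(230)) = 15; set m_0=0, q_0=1.
Recurrence: m' = q*a - m,  q' = (d - m'^2)/q,  a' = floor((a_0 + m')/q').
  step 1: m=15, q=5, a=6
  step 2: m=15, q=1, a=30
a_2 = 2*a_0 = 30, so the period closes here.
sqrt(230) = [15; 6, 30]
Period length = 2

2


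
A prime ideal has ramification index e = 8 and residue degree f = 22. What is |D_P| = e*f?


|D_P| = e * f
= 8 * 22
= 176

176


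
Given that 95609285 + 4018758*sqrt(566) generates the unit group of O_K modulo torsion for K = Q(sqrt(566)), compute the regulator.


epsilon = 95609285 + 4018758*sqrt(566)
= 1.9122e+08
R = ln(1.9122e+08)
= 19.0689

19.0689


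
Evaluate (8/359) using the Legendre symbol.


p = 359 is prime, so compute (8/359) with the reciprocity algorithm (Jacobi-symbol steps: pull out 2s via (2/n), flip via reciprocity, reduce):
  pull out 2: (2/359) = +1  (since 359 mod 8 = 7)
  pull out 2: (2/359) = +1  (since 359 mod 8 = 7)
  pull out 2: (2/359) = +1  (since 359 mod 8 = 7)
  (1/359) = 1
Product of signs = 1
(8/359) = 1

1


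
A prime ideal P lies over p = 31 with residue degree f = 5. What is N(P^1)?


N(P^a) = p^(a*f)
= 31^(1*5)
= 31^5
= 28629151

28629151


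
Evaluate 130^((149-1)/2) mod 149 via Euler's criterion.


p = 149 is prime and the exponent is (p-1)/2 = 74, so by Euler's criterion 130^74 = (130/149) = +1 or -1 mod 149.
Compute by square-and-multiply:
  74 = 64 + 8 + 2 (binary 1001010)
  Repeated squaring mod 149: 130^1 = 130, 130^2 = 63, 130^4 = 95, 130^8 = 85, 130^16 = 73, 130^32 = 114, 130^64 = 33
  130^74 = 130^64 * 130^8 * 130^2 = 33 * 85 * 63 mod 149
    33 * 85 = 2805 = 123 mod 149
    123 * 63 = 7749 = 1 mod 149
  130^74 = 1 mod 149
Result 1: 130 is a quadratic residue mod 149.
130^74 mod 149 = 1

1


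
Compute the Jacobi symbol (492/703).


Compute (492/703) via quadratic reciprocity:
  pull out 2: (2/703) = +1  (since 703 mod 8 = 7)
  pull out 2: (2/703) = +1  (since 703 mod 8 = 7)
  reciprocity: (123/703) -> -(703/123)
  reduce: (88/123)
  pull out 2: (2/123) = -1  (since 123 mod 8 = 3)
  pull out 2: (2/123) = -1  (since 123 mod 8 = 3)
  pull out 2: (2/123) = -1  (since 123 mod 8 = 3)
  reciprocity: (11/123) -> -(123/11)
  reduce: (2/11)
  pull out 2: (2/11) = -1  (since 11 mod 8 = 3)
  (1/11) = 1
Product of signs = 1

1


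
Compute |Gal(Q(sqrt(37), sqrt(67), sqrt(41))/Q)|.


The 3 square roots of distinct primes are multiplicatively independent over Q,
so [K:Q] = 2^3 and Gal(K/Q) is isomorphic to (Z/2Z)^3.
|Gal| = 2^3 = 8

8


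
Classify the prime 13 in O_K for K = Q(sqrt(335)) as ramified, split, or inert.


K = Q(sqrt(335)). Since d mod 4 = 3, disc(K) = 1340.
Check p | disc: 1340 mod 13 = 1.
p does not divide disc. Compute Legendre symbol (d/p):
10^((13-1)/2) mod 13 = 1
(d/p) = 1, so p splits: (p) = P*P' with e=1, f=1, g=2.
Therefore p is split.

split


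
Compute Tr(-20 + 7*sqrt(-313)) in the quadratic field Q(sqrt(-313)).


Tr(a + b*sqrt(d)) = (a + b*sqrt(d)) + (a - b*sqrt(d)) = 2a
= 2 * (-20)
= -40

-40


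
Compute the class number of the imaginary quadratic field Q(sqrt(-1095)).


K = Q(sqrt(-1095)). d mod 4 = 1, so D = disc(K) = d = -1095
h(K) equals the number of primitive reduced positive-definite forms (a, b, c) = a*x^2 + b*x*y + c*y^2 with b^2 - 4ac = D,
where reduced means |b| <= a <= c, with b >= 0 whenever |b| = a or a = c, and primitive means gcd(a, b, c) = 1.
Reduced forces 3a^2 <= |D| = 1095, so 1 <= a <= 19; b must have the parity of D, and c = (b^2 - D)/(4a) must be an integer >= a.
Enumerate a = 1..19, b in [-a, a]:
  a=1: (1, 1, 274)  [1]
  a=2: (2, -1, 137), (2, 1, 137)  [2]
  a=3: (3, 3, 92)  [1]
  a=4: (4, -3, 69), (4, 3, 69)  [2]
  a=5: (5, 5, 56)  [1]
  a=6: (6, -3, 46), (6, 3, 46)  [2]
  a=7: (7, -5, 40), (7, 5, 40)  [2]
  a=8: (8, -5, 35), (8, 5, 35)  [2]
  a=9: none
  a=10: (10, -5, 28), (10, 5, 28)  [2]
  a=11: (11, -7, 26), (11, 7, 26)  [2]
  a=12: (12, -3, 23), (12, 3, 23)  [2]
  a=13: (13, -7, 22), (13, 7, 22)  [2]
  a=14: (14, -9, 21), (14, -5, 20), (14, 5, 20), (14, 9, 21)  [4]
  a=15: (15, 15, 22)  [1]
  a=16: (16, -11, 19), (16, 11, 19)  [2]
  a=17..19: none
Total reduced forms: 1 + 2 + 1 + 2 + 1 + 2 + 2 + 2 + 2 + 2 + 2 + 2 + 4 + 1 + 2 = 28
h = 28

28


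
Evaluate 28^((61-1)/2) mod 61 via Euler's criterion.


p = 61 is prime and the exponent is (p-1)/2 = 30, so by Euler's criterion 28^30 = (28/61) = +1 or -1 mod 61.
Compute by square-and-multiply:
  30 = 16 + 8 + 4 + 2 (binary 11110)
  Repeated squaring mod 61: 28^1 = 28, 28^2 = 52, 28^4 = 20, 28^8 = 34, 28^16 = 58
  28^30 = 28^16 * 28^8 * 28^4 * 28^2 = 58 * 34 * 20 * 52 mod 61
    58 * 34 = 1972 = 20 mod 61
    20 * 20 = 400 = 34 mod 61
    34 * 52 = 1768 = 60 mod 61
  28^30 = 60 mod 61
Result 60 = p - 1 = -1 mod 61: 28 is a quadratic non-residue mod 61. As a residue in [0, p-1] the value is 60.
28^30 mod 61 = 60

60


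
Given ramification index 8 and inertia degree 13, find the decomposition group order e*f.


|D_P| = e * f
= 8 * 13
= 104

104


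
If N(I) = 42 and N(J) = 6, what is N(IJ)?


N(IJ) = N(I) * N(J)
= 42 * 6
= 252

252


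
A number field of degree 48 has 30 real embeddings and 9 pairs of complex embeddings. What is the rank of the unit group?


By Dirichlet's unit theorem:
rank = r1 + r2 - 1
= 30 + 9 - 1
= 38

38


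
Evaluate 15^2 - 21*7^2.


x^2 - d*y^2
= 15^2 - 21*7^2
= 225 - 1029
= -804

-804


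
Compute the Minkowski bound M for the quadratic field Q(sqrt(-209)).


d = -209, d mod 4 = 3, so disc(K) = 4d = -836; |disc(K)| = 836
Imaginary quadratic field, so n = 2, s = r2 = 1, r1 = 0
M = (n!/n^n) * (4/pi)^s * sqrt(|disc(K)|) = (2!/2^2) * (4/pi)^1 * sqrt(836)
= 0.5 * 1.273240 * 28.913665
= 18.4070

18.4070


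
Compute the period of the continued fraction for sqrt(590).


Run the CF algorithm for sqrt(590).
a_0 = floor(sqrt(590)) = 24; set m_0=0, q_0=1.
Recurrence: m' = q*a - m,  q' = (d - m'^2)/q,  a' = floor((a_0 + m')/q').
  step 1: m=24, q=14, a=3
  step 2: m=18, q=19, a=2
  step 3: m=20, q=10, a=4
  step 4: m=20, q=19, a=2
  step 5: m=18, q=14, a=3
  step 6: m=24, q=1, a=48
a_6 = 2*a_0 = 48, so the period closes here.
sqrt(590) = [24; 3, 2, 4, 2, 3, 48]
Period length = 6

6


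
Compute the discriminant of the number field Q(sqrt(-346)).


For K = Q(sqrt(d)) with d squarefree: disc(K) = d if d = 1 mod 4, and disc(K) = 4d if d = 2 or 3 mod 4.
Here d = -346, and d mod 4 = 2.
d = 2 mod 4, not 1 (O_K = Z[sqrt(d)]), so disc(K) = 4d = 4 * (-346) = -1384

-1384


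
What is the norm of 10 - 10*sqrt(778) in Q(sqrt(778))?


N(a + b*sqrt(d)) = a^2 - d*b^2
= (10)^2 - (778)*(-10)^2
= 100 - 77800
= -77700

-77700


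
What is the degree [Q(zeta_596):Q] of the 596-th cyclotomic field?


The degree equals Euler's totient phi(596).
596 = 2^2 * 149
phi(596) = 296

296


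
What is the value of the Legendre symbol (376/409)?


p = 409 is prime, so compute (376/409) with the reciprocity algorithm (Jacobi-symbol steps: pull out 2s via (2/n), flip via reciprocity, reduce):
  pull out 2: (2/409) = +1  (since 409 mod 8 = 1)
  pull out 2: (2/409) = +1  (since 409 mod 8 = 1)
  pull out 2: (2/409) = +1  (since 409 mod 8 = 1)
  reciprocity: (47/409) -> +(409/47)
  reduce: (33/47)
  reciprocity: (33/47) -> +(47/33)
  reduce: (14/33)
  pull out 2: (2/33) = +1  (since 33 mod 8 = 1)
  reciprocity: (7/33) -> +(33/7)
  reduce: (5/7)
  reciprocity: (5/7) -> +(7/5)
  reduce: (2/5)
  pull out 2: (2/5) = -1  (since 5 mod 8 = 5)
  (1/5) = 1
Product of signs = -1
(376/409) = -1

-1


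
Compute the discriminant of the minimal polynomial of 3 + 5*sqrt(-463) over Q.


The element 3 + 5*sqrt(-463) has minimal polynomial:
x^2 - 6*x + 11584
Discriminant = (-6)^2 - 4*(11584)
= 36 - 46336
= -46300

-46300


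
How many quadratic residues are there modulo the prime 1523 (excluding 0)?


For prime p, the number of non-zero quadratic residues is (p-1)/2.
= (1523-1)/2
= 761

761


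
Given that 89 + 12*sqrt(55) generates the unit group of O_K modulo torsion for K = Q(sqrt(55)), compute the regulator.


epsilon = 89 + 12*sqrt(55)
= 177.9944
R = ln(177.9944)
= 5.1818

5.1818


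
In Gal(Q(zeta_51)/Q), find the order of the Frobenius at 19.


The Frobenius at p in Gal(Q(zeta_n)/Q) = (Z/nZ)* is the class of p, so its order is ord_51(19), the smallest k >= 1 with 19^k = 1 mod 51.
n = 51 = 3 * 17, phi(51) = 32; the order divides phi(n).
Divisors of 32: 1, 2, 4, 8, 16, 32
Repeated squaring mod 51: 19^1 = 19, 19^2 = 4, 19^4 = 16, 19^8 = 1, 19^16 = 1, 19^32 = 1
Test divisors in increasing order:
  k=1: 19^1 = 19 mod 51
  k=2: 19^2 = 4 mod 51
  k=4: 19^4 = 16 mod 51
  k=8: 19^8 = 1 mod 51  <- first divisor giving 1
Order = 8

8


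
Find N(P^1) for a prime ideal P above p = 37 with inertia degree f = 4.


N(P^a) = p^(a*f)
= 37^(1*4)
= 37^4
= 1874161

1874161


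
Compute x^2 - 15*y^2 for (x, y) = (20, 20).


x^2 - d*y^2
= 20^2 - 15*20^2
= 400 - 6000
= -5600

-5600


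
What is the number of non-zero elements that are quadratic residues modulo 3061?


For prime p, the number of non-zero quadratic residues is (p-1)/2.
= (3061-1)/2
= 1530

1530


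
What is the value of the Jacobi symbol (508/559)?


Compute (508/559) via quadratic reciprocity:
  pull out 2: (2/559) = +1  (since 559 mod 8 = 7)
  pull out 2: (2/559) = +1  (since 559 mod 8 = 7)
  reciprocity: (127/559) -> -(559/127)
  reduce: (51/127)
  reciprocity: (51/127) -> -(127/51)
  reduce: (25/51)
  reciprocity: (25/51) -> +(51/25)
  reduce: (1/25)
  (1/25) = 1
Product of signs = 1

1


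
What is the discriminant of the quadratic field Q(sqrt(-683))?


For K = Q(sqrt(d)) with d squarefree: disc(K) = d if d = 1 mod 4, and disc(K) = 4d if d = 2 or 3 mod 4.
Here d = -683, and d mod 4 = 1.
d = 1 mod 4 (O_K = Z[(1+sqrt(d))/2]), so disc(K) = d = -683

-683


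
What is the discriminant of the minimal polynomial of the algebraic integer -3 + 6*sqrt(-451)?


The element -3 + 6*sqrt(-451) has minimal polynomial:
x^2 + 6*x + 16245
Discriminant = (6)^2 - 4*(16245)
= 36 - 64980
= -64944

-64944


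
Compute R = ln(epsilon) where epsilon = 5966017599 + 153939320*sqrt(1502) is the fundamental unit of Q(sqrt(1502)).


epsilon = 5966017599 + 153939320*sqrt(1502)
= 1.1932e+10
R = ln(1.1932e+10)
= 23.2025

23.2025


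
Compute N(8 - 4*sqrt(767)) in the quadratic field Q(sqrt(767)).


N(a + b*sqrt(d)) = a^2 - d*b^2
= (8)^2 - (767)*(-4)^2
= 64 - 12272
= -12208

-12208


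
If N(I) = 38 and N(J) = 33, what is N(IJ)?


N(IJ) = N(I) * N(J)
= 38 * 33
= 1254

1254


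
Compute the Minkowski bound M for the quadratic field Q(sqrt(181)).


d = 181, d mod 4 = 1, so disc(K) = d = 181; |disc(K)| = 181
Real quadratic field, so n = 2, s = r2 = 0, r1 = 2
M = (n!/n^n) * (4/pi)^s * sqrt(|disc(K)|) = (2!/2^2) * (4/pi)^0 * sqrt(181)
= 0.5 * 1.000000 * 13.453624
= 6.7268

6.7268


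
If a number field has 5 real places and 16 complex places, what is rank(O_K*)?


By Dirichlet's unit theorem:
rank = r1 + r2 - 1
= 5 + 16 - 1
= 20

20


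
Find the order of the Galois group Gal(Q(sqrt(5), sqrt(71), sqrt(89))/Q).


The 3 square roots of distinct primes are multiplicatively independent over Q,
so [K:Q] = 2^3 and Gal(K/Q) is isomorphic to (Z/2Z)^3.
|Gal| = 2^3 = 8

8


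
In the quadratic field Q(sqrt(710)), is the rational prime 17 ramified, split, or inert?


K = Q(sqrt(710)). Since d mod 4 = 2, disc(K) = 2840.
Check p | disc: 2840 mod 17 = 1.
p does not divide disc. Compute Legendre symbol (d/p):
13^((17-1)/2) mod 17 = 1
(d/p) = 1, so p splits: (p) = P*P' with e=1, f=1, g=2.
Therefore p is split.

split


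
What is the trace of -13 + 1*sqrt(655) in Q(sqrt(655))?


Tr(a + b*sqrt(d)) = (a + b*sqrt(d)) + (a - b*sqrt(d)) = 2a
= 2 * (-13)
= -26

-26


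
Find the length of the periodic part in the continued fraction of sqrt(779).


Run the CF algorithm for sqrt(779).
a_0 = floor(sqrt(779)) = 27; set m_0=0, q_0=1.
Recurrence: m' = q*a - m,  q' = (d - m'^2)/q,  a' = floor((a_0 + m')/q').
  step 1: m=27, q=50, a=1
  step 2: m=23, q=5, a=10
  step 3: m=27, q=10, a=5
  step 4: m=23, q=25, a=2
  step 5: m=27, q=2, a=27
  step 6: m=27, q=25, a=2
  step 7: m=23, q=10, a=5
  step 8: m=27, q=5, a=10
  step 9: m=23, q=50, a=1
  step 10: m=27, q=1, a=54
a_10 = 2*a_0 = 54, so the period closes here.
sqrt(779) = [27; 1, 10, 5, 2, 27, 2, 5, 10, 1, 54]
Period length = 10

10


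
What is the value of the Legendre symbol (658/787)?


p = 787 is prime, so compute (658/787) with the reciprocity algorithm (Jacobi-symbol steps: pull out 2s via (2/n), flip via reciprocity, reduce):
  pull out 2: (2/787) = -1  (since 787 mod 8 = 3)
  reciprocity: (329/787) -> +(787/329)
  reduce: (129/329)
  reciprocity: (129/329) -> +(329/129)
  reduce: (71/129)
  reciprocity: (71/129) -> +(129/71)
  reduce: (58/71)
  pull out 2: (2/71) = +1  (since 71 mod 8 = 7)
  reciprocity: (29/71) -> +(71/29)
  reduce: (13/29)
  reciprocity: (13/29) -> +(29/13)
  reduce: (3/13)
  reciprocity: (3/13) -> +(13/3)
  reduce: (1/3)
  (1/3) = 1
Product of signs = -1
(658/787) = -1

-1


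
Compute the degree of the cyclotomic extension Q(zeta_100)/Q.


The degree equals Euler's totient phi(100).
100 = 2^2 * 5^2
phi(100) = 40

40


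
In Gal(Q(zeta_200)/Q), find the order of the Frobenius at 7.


The Frobenius at p in Gal(Q(zeta_n)/Q) = (Z/nZ)* is the class of p, so its order is ord_200(7), the smallest k >= 1 with 7^k = 1 mod 200.
n = 200 = 2^3 * 5^2, phi(200) = 80; the order divides phi(n).
Divisors of 80: 1, 2, 4, 5, 8, 10, 16, 20, 40, 80
Repeated squaring mod 200: 7^1 = 7, 7^2 = 49, 7^4 = 1, 7^8 = 1, 7^16 = 1, 7^32 = 1, 7^64 = 1
Test divisors in increasing order:
  k=1: 7^1 = 7 mod 200
  k=2: 7^2 = 49 mod 200
  k=4: 7^4 = 1 mod 200  <- first divisor giving 1
Order = 4

4


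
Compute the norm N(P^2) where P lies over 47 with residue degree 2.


N(P^a) = p^(a*f)
= 47^(2*2)
= 47^4
= 4879681

4879681


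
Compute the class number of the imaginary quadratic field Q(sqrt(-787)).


K = Q(sqrt(-787)). d mod 4 = 1, so D = disc(K) = d = -787
h(K) equals the number of primitive reduced positive-definite forms (a, b, c) = a*x^2 + b*x*y + c*y^2 with b^2 - 4ac = D,
where reduced means |b| <= a <= c, with b >= 0 whenever |b| = a or a = c, and primitive means gcd(a, b, c) = 1.
Reduced forces 3a^2 <= |D| = 787, so 1 <= a <= 16; b must have the parity of D, and c = (b^2 - D)/(4a) must be an integer >= a.
Enumerate a = 1..16, b in [-a, a]:
  a=1: (1, 1, 197)  [1]
  a=2..6: none
  a=7: (7, -5, 29), (7, 5, 29)  [2]
  a=8..10: none
  a=11: (11, -7, 19), (11, 7, 19)  [2]
  a=12..16: none
Total reduced forms: 1 + 2 + 2 = 5
h = 5

5


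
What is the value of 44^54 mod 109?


p = 109 is prime and the exponent is (p-1)/2 = 54, so by Euler's criterion 44^54 = (44/109) = +1 or -1 mod 109.
Compute by square-and-multiply:
  54 = 32 + 16 + 4 + 2 (binary 110110)
  Repeated squaring mod 109: 44^1 = 44, 44^2 = 83, 44^4 = 22, 44^8 = 48, 44^16 = 15, 44^32 = 7
  44^54 = 44^32 * 44^16 * 44^4 * 44^2 = 7 * 15 * 22 * 83 mod 109
    7 * 15 = 105 = 105 mod 109
    105 * 22 = 2310 = 21 mod 109
    21 * 83 = 1743 = 108 mod 109
  44^54 = 108 mod 109
Result 108 = p - 1 = -1 mod 109: 44 is a quadratic non-residue mod 109. As a residue in [0, p-1] the value is 108.
44^54 mod 109 = 108

108


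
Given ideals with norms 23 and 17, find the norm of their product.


N(IJ) = N(I) * N(J)
= 23 * 17
= 391

391


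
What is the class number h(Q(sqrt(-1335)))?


K = Q(sqrt(-1335)). d mod 4 = 1, so D = disc(K) = d = -1335
h(K) equals the number of primitive reduced positive-definite forms (a, b, c) = a*x^2 + b*x*y + c*y^2 with b^2 - 4ac = D,
where reduced means |b| <= a <= c, with b >= 0 whenever |b| = a or a = c, and primitive means gcd(a, b, c) = 1.
Reduced forces 3a^2 <= |D| = 1335, so 1 <= a <= 21; b must have the parity of D, and c = (b^2 - D)/(4a) must be an integer >= a.
Enumerate a = 1..21, b in [-a, a]:
  a=1: (1, 1, 334)  [1]
  a=2: (2, -1, 167), (2, 1, 167)  [2]
  a=3: (3, 3, 112)  [1]
  a=4: (4, -3, 84), (4, 3, 84)  [2]
  a=5: (5, 5, 68)  [1]
  a=6: (6, -3, 56), (6, 3, 56)  [2]
  a=7: (7, -3, 48), (7, 3, 48)  [2]
  a=8: (8, -3, 42), (8, 3, 42)  [2]
  a=9: none
  a=10: (10, -5, 34), (10, 5, 34)  [2]
  a=11: none
  a=12: (12, -3, 28), (12, 3, 28)  [2]
  a=13: (13, -11, 28), (13, 11, 28)  [2]
  a=14: (14, -11, 26), (14, -3, 24), (14, 3, 24), (14, 11, 26)  [4]
  a=15: (15, 15, 26)  [1]
  a=16: (16, -3, 21), (16, 3, 21)  [2]
  a=17: (17, -5, 20), (17, 5, 20)  [2]
  a=18..21: none
Total reduced forms: 1 + 2 + 1 + 2 + 1 + 2 + 2 + 2 + 2 + 2 + 2 + 4 + 1 + 2 + 2 = 28
h = 28

28


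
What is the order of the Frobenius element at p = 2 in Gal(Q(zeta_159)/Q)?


The Frobenius at p in Gal(Q(zeta_n)/Q) = (Z/nZ)* is the class of p, so its order is ord_159(2), the smallest k >= 1 with 2^k = 1 mod 159.
n = 159 = 3 * 53, phi(159) = 104; the order divides phi(n).
Divisors of 104: 1, 2, 4, 8, 13, 26, 52, 104
Repeated squaring mod 159: 2^1 = 2, 2^2 = 4, 2^4 = 16, 2^8 = 97, 2^16 = 28, 2^32 = 148, 2^64 = 121
Test divisors in increasing order:
  k=1: 2^1 = 2 mod 159
  k=2: 2^2 = 4 mod 159
  k=4: 2^4 = 16 mod 159
  k=8: 2^8 = 97 mod 159
  k=13: 2^13 = 97 * 16 * 2 = 83 mod 159
  k=26: 2^26 = 28 * 97 * 4 = 52 mod 159
  k=52: 2^52 = 148 * 28 * 16 = 1 mod 159  <- first divisor giving 1
Order = 52

52


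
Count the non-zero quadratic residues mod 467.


For prime p, the number of non-zero quadratic residues is (p-1)/2.
= (467-1)/2
= 233

233


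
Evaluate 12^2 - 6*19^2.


x^2 - d*y^2
= 12^2 - 6*19^2
= 144 - 2166
= -2022

-2022


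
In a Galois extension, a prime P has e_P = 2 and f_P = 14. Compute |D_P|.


|D_P| = e * f
= 2 * 14
= 28

28


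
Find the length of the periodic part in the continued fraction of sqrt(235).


Run the CF algorithm for sqrt(235).
a_0 = floor(sqrt(235)) = 15; set m_0=0, q_0=1.
Recurrence: m' = q*a - m,  q' = (d - m'^2)/q,  a' = floor((a_0 + m')/q').
  step 1: m=15, q=10, a=3
  step 2: m=15, q=1, a=30
a_2 = 2*a_0 = 30, so the period closes here.
sqrt(235) = [15; 3, 30]
Period length = 2

2


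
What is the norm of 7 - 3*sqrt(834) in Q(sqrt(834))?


N(a + b*sqrt(d)) = a^2 - d*b^2
= (7)^2 - (834)*(-3)^2
= 49 - 7506
= -7457

-7457


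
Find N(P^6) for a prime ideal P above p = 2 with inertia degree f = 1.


N(P^a) = p^(a*f)
= 2^(6*1)
= 2^6
= 64

64


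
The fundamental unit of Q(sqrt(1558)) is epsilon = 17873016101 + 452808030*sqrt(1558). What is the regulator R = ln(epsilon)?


epsilon = 17873016101 + 452808030*sqrt(1558)
= 3.5746e+10
R = ln(3.5746e+10)
= 24.2997

24.2997


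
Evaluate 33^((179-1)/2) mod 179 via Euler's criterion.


p = 179 is prime and the exponent is (p-1)/2 = 89, so by Euler's criterion 33^89 = (33/179) = +1 or -1 mod 179.
Compute by square-and-multiply:
  89 = 64 + 16 + 8 + 1 (binary 1011001)
  Repeated squaring mod 179: 33^1 = 33, 33^2 = 15, 33^4 = 46, 33^8 = 147, 33^16 = 129, 33^32 = 173, 33^64 = 36
  33^89 = 33^64 * 33^16 * 33^8 * 33^1 = 36 * 129 * 147 * 33 mod 179
    36 * 129 = 4644 = 169 mod 179
    169 * 147 = 24843 = 141 mod 179
    141 * 33 = 4653 = 178 mod 179
  33^89 = 178 mod 179
Result 178 = p - 1 = -1 mod 179: 33 is a quadratic non-residue mod 179. As a residue in [0, p-1] the value is 178.
33^89 mod 179 = 178

178


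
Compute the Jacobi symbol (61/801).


Compute (61/801) via quadratic reciprocity:
  reciprocity: (61/801) -> +(801/61)
  reduce: (8/61)
  pull out 2: (2/61) = -1  (since 61 mod 8 = 5)
  pull out 2: (2/61) = -1  (since 61 mod 8 = 5)
  pull out 2: (2/61) = -1  (since 61 mod 8 = 5)
  (1/61) = 1
Product of signs = -1

-1


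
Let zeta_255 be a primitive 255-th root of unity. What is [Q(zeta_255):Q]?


The degree equals Euler's totient phi(255).
255 = 3 * 5 * 17
phi(255) = 128

128


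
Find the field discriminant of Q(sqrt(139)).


For K = Q(sqrt(d)) with d squarefree: disc(K) = d if d = 1 mod 4, and disc(K) = 4d if d = 2 or 3 mod 4.
Here d = 139, and d mod 4 = 3.
d = 3 mod 4, not 1 (O_K = Z[sqrt(d)]), so disc(K) = 4d = 4 * (139) = 556

556


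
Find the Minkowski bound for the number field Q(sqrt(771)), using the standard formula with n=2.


d = 771, d mod 4 = 3, so disc(K) = 4d = 3084; |disc(K)| = 3084
Real quadratic field, so n = 2, s = r2 = 0, r1 = 2
M = (n!/n^n) * (4/pi)^s * sqrt(|disc(K)|) = (2!/2^2) * (4/pi)^0 * sqrt(3084)
= 0.5 * 1.000000 * 55.533774
= 27.7669

27.7669


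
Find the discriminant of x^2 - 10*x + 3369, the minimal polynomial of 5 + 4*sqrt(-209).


The element 5 + 4*sqrt(-209) has minimal polynomial:
x^2 - 10*x + 3369
Discriminant = (-10)^2 - 4*(3369)
= 100 - 13476
= -13376

-13376


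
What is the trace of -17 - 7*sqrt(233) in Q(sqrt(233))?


Tr(a + b*sqrt(d)) = (a + b*sqrt(d)) + (a - b*sqrt(d)) = 2a
= 2 * (-17)
= -34

-34


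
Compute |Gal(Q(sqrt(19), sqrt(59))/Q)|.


The 2 square roots of distinct primes are multiplicatively independent over Q,
so [K:Q] = 2^2 and Gal(K/Q) is isomorphic to (Z/2Z)^2.
|Gal| = 2^2 = 4

4


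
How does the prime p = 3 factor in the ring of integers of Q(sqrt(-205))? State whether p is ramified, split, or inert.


K = Q(sqrt(-205)). Since d mod 4 = 3, disc(K) = -820.
Check p | disc: -820 mod 3 = 2.
p does not divide disc. Compute Legendre symbol (d/p):
2^((3-1)/2) mod 3 = -1
(d/p) = -1, so p is inert: (p) stays prime with e=1, f=2, g=1.
Therefore p is inert.

inert


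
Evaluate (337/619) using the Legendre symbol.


p = 619 is prime, so compute (337/619) with the reciprocity algorithm (Jacobi-symbol steps: pull out 2s via (2/n), flip via reciprocity, reduce):
  reciprocity: (337/619) -> +(619/337)
  reduce: (282/337)
  pull out 2: (2/337) = +1  (since 337 mod 8 = 1)
  reciprocity: (141/337) -> +(337/141)
  reduce: (55/141)
  reciprocity: (55/141) -> +(141/55)
  reduce: (31/55)
  reciprocity: (31/55) -> -(55/31)
  reduce: (24/31)
  pull out 2: (2/31) = +1  (since 31 mod 8 = 7)
  pull out 2: (2/31) = +1  (since 31 mod 8 = 7)
  pull out 2: (2/31) = +1  (since 31 mod 8 = 7)
  reciprocity: (3/31) -> -(31/3)
  reduce: (1/3)
  (1/3) = 1
Product of signs = 1
(337/619) = 1

1


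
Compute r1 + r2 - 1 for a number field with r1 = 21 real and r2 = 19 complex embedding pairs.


By Dirichlet's unit theorem:
rank = r1 + r2 - 1
= 21 + 19 - 1
= 39

39


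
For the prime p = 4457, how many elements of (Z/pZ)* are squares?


For prime p, the number of non-zero quadratic residues is (p-1)/2.
= (4457-1)/2
= 2228

2228


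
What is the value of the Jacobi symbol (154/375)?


Compute (154/375) via quadratic reciprocity:
  pull out 2: (2/375) = +1  (since 375 mod 8 = 7)
  reciprocity: (77/375) -> +(375/77)
  reduce: (67/77)
  reciprocity: (67/77) -> +(77/67)
  reduce: (10/67)
  pull out 2: (2/67) = -1  (since 67 mod 8 = 3)
  reciprocity: (5/67) -> +(67/5)
  reduce: (2/5)
  pull out 2: (2/5) = -1  (since 5 mod 8 = 5)
  (1/5) = 1
Product of signs = 1

1


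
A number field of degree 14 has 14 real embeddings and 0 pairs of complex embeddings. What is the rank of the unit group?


By Dirichlet's unit theorem:
rank = r1 + r2 - 1
= 14 + 0 - 1
= 13

13


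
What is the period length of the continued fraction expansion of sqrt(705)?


Run the CF algorithm for sqrt(705).
a_0 = floor(sqrt(705)) = 26; set m_0=0, q_0=1.
Recurrence: m' = q*a - m,  q' = (d - m'^2)/q,  a' = floor((a_0 + m')/q').
  step 1: m=26, q=29, a=1
  step 2: m=3, q=24, a=1
  step 3: m=21, q=11, a=4
  step 4: m=23, q=16, a=3
  step 5: m=25, q=5, a=10
  step 6: m=25, q=16, a=3
  step 7: m=23, q=11, a=4
  step 8: m=21, q=24, a=1
  step 9: m=3, q=29, a=1
  step 10: m=26, q=1, a=52
a_10 = 2*a_0 = 52, so the period closes here.
sqrt(705) = [26; 1, 1, 4, 3, 10, 3, 4, 1, 1, 52]
Period length = 10

10


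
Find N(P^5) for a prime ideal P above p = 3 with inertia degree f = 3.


N(P^a) = p^(a*f)
= 3^(5*3)
= 3^15
= 14348907

14348907


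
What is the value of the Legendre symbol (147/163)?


p = 163 is prime, so compute (147/163) with the reciprocity algorithm (Jacobi-symbol steps: pull out 2s via (2/n), flip via reciprocity, reduce):
  reciprocity: (147/163) -> -(163/147)
  reduce: (16/147)
  pull out 2: (2/147) = -1  (since 147 mod 8 = 3)
  pull out 2: (2/147) = -1  (since 147 mod 8 = 3)
  pull out 2: (2/147) = -1  (since 147 mod 8 = 3)
  pull out 2: (2/147) = -1  (since 147 mod 8 = 3)
  (1/147) = 1
Product of signs = -1
(147/163) = -1

-1


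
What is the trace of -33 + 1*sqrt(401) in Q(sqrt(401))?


Tr(a + b*sqrt(d)) = (a + b*sqrt(d)) + (a - b*sqrt(d)) = 2a
= 2 * (-33)
= -66

-66


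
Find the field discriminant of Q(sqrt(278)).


For K = Q(sqrt(d)) with d squarefree: disc(K) = d if d = 1 mod 4, and disc(K) = 4d if d = 2 or 3 mod 4.
Here d = 278, and d mod 4 = 2.
d = 2 mod 4, not 1 (O_K = Z[sqrt(d)]), so disc(K) = 4d = 4 * (278) = 1112

1112


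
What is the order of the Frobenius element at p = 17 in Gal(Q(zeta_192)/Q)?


The Frobenius at p in Gal(Q(zeta_n)/Q) = (Z/nZ)* is the class of p, so its order is ord_192(17), the smallest k >= 1 with 17^k = 1 mod 192.
n = 192 = 2^6 * 3, phi(192) = 64; the order divides phi(n).
Divisors of 64: 1, 2, 4, 8, 16, 32, 64
Repeated squaring mod 192: 17^1 = 17, 17^2 = 97, 17^4 = 1, 17^8 = 1, 17^16 = 1, 17^32 = 1, 17^64 = 1
Test divisors in increasing order:
  k=1: 17^1 = 17 mod 192
  k=2: 17^2 = 97 mod 192
  k=4: 17^4 = 1 mod 192  <- first divisor giving 1
Order = 4

4


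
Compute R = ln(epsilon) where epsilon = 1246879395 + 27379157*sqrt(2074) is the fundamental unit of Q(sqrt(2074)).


epsilon = 1246879395 + 27379157*sqrt(2074)
= 2.4938e+09
R = ln(2.4938e+09)
= 21.6371

21.6371


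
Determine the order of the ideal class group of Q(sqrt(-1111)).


K = Q(sqrt(-1111)). d mod 4 = 1, so D = disc(K) = d = -1111
h(K) equals the number of primitive reduced positive-definite forms (a, b, c) = a*x^2 + b*x*y + c*y^2 with b^2 - 4ac = D,
where reduced means |b| <= a <= c, with b >= 0 whenever |b| = a or a = c, and primitive means gcd(a, b, c) = 1.
Reduced forces 3a^2 <= |D| = 1111, so 1 <= a <= 19; b must have the parity of D, and c = (b^2 - D)/(4a) must be an integer >= a.
Enumerate a = 1..19, b in [-a, a]:
  a=1: (1, 1, 278)  [1]
  a=2: (2, -1, 139), (2, 1, 139)  [2]
  a=3: none
  a=4: (4, -3, 70), (4, 3, 70)  [2]
  a=5: (5, -3, 56), (5, 3, 56)  [2]
  a=6: none
  a=7: (7, -3, 40), (7, 3, 40)  [2]
  a=8: (8, -3, 35), (8, 3, 35)  [2]
  a=9: none
  a=10: (10, -7, 29), (10, -3, 28), (10, 3, 28), (10, 7, 29)  [4]
  a=11: (11, 11, 28)  [1]
  a=12..13: none
  a=14: (14, -11, 22), (14, -3, 20), (14, 3, 20), (14, 11, 22)  [4]
  a=15: none
  a=16: (16, -13, 20), (16, 13, 20)  [2]
  a=17..19: none
Total reduced forms: 1 + 2 + 2 + 2 + 2 + 2 + 4 + 1 + 4 + 2 = 22
h = 22

22


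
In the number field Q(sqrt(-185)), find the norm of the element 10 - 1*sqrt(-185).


N(a + b*sqrt(d)) = a^2 - d*b^2
= (10)^2 - (-185)*(-1)^2
= 100 + 185
= 285

285


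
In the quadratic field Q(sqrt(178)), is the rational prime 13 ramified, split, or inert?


K = Q(sqrt(178)). Since d mod 4 = 2, disc(K) = 712.
Check p | disc: 712 mod 13 = 10.
p does not divide disc. Compute Legendre symbol (d/p):
9^((13-1)/2) mod 13 = 1
(d/p) = 1, so p splits: (p) = P*P' with e=1, f=1, g=2.
Therefore p is split.

split


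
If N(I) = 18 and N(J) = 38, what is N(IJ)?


N(IJ) = N(I) * N(J)
= 18 * 38
= 684

684


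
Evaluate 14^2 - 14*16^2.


x^2 - d*y^2
= 14^2 - 14*16^2
= 196 - 3584
= -3388

-3388


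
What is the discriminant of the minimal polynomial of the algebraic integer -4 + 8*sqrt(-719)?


The element -4 + 8*sqrt(-719) has minimal polynomial:
x^2 + 8*x + 46032
Discriminant = (8)^2 - 4*(46032)
= 64 - 184128
= -184064

-184064


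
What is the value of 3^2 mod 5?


p = 5 is prime and the exponent is (p-1)/2 = 2, so by Euler's criterion 3^2 = (3/5) = +1 or -1 mod 5.
Compute by square-and-multiply:
  2 = 2 (binary 10)
  Repeated squaring mod 5: 3^1 = 3, 3^2 = 4
  3^2 = 4 mod 5
Result 4 = p - 1 = -1 mod 5: 3 is a quadratic non-residue mod 5. As a residue in [0, p-1] the value is 4.
3^2 mod 5 = 4

4


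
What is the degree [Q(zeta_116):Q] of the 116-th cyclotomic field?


The degree equals Euler's totient phi(116).
116 = 2^2 * 29
phi(116) = 56

56


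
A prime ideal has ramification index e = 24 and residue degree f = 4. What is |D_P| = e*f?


|D_P| = e * f
= 24 * 4
= 96

96


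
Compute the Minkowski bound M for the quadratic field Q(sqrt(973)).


d = 973, d mod 4 = 1, so disc(K) = d = 973; |disc(K)| = 973
Real quadratic field, so n = 2, s = r2 = 0, r1 = 2
M = (n!/n^n) * (4/pi)^s * sqrt(|disc(K)|) = (2!/2^2) * (4/pi)^0 * sqrt(973)
= 0.5 * 1.000000 * 31.192948
= 15.5965

15.5965


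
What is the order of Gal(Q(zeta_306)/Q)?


|Gal(Q(zeta_306)/Q)| = phi(306)
= 96

96


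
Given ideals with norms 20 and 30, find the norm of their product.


N(IJ) = N(I) * N(J)
= 20 * 30
= 600

600


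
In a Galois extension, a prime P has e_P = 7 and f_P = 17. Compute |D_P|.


|D_P| = e * f
= 7 * 17
= 119

119


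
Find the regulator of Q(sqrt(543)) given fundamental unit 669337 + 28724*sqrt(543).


epsilon = 669337 + 28724*sqrt(543)
= 1.3387e+06
R = ln(1.3387e+06)
= 14.1072

14.1072


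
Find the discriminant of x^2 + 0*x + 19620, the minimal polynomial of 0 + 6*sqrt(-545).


The element 0 + 6*sqrt(-545) has minimal polynomial:
x^2 + 0*x + 19620
Discriminant = (0)^2 - 4*(19620)
= 0 - 78480
= -78480

-78480


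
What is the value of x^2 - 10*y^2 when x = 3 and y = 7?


x^2 - d*y^2
= 3^2 - 10*7^2
= 9 - 490
= -481

-481


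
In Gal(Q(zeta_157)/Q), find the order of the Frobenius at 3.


The Frobenius at p in Gal(Q(zeta_n)/Q) = (Z/nZ)* is the class of p, so its order is ord_157(3), the smallest k >= 1 with 3^k = 1 mod 157.
n = 157 = 157, phi(157) = 156; the order divides phi(n).
Divisors of 156: 1, 2, 3, 4, 6, 12, 13, 26, 39, 52, 78, 156
Repeated squaring mod 157: 3^1 = 3, 3^2 = 9, 3^4 = 81, 3^8 = 124, 3^16 = 147, 3^32 = 100, 3^64 = 109, 3^128 = 106
Test divisors in increasing order:
  k=1: 3^1 = 3 mod 157
  k=2: 3^2 = 9 mod 157
  k=3: 3^3 = 9 * 3 = 27 mod 157
  k=4: 3^4 = 81 mod 157
  k=6: 3^6 = 81 * 9 = 101 mod 157
  k=12: 3^12 = 124 * 81 = 153 mod 157
  k=13: 3^13 = 124 * 81 * 3 = 145 mod 157
  k=26: 3^26 = 147 * 124 * 9 = 144 mod 157
  k=39: 3^39 = 100 * 81 * 9 * 3 = 156 mod 157
  k=52: 3^52 = 100 * 147 * 81 = 12 mod 157
  k=78: 3^78 = 109 * 124 * 81 * 9 = 1 mod 157  <- first divisor giving 1
Order = 78

78


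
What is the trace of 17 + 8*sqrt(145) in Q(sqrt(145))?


Tr(a + b*sqrt(d)) = (a + b*sqrt(d)) + (a - b*sqrt(d)) = 2a
= 2 * (17)
= 34

34


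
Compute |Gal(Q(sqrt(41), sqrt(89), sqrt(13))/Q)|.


The 3 square roots of distinct primes are multiplicatively independent over Q,
so [K:Q] = 2^3 and Gal(K/Q) is isomorphic to (Z/2Z)^3.
|Gal| = 2^3 = 8

8


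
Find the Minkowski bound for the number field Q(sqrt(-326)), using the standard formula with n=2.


d = -326, d mod 4 = 2, so disc(K) = 4d = -1304; |disc(K)| = 1304
Imaginary quadratic field, so n = 2, s = r2 = 1, r1 = 0
M = (n!/n^n) * (4/pi)^s * sqrt(|disc(K)|) = (2!/2^2) * (4/pi)^1 * sqrt(1304)
= 0.5 * 1.273240 * 36.110940
= 22.9889

22.9889


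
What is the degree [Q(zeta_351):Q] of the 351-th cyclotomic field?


The degree equals Euler's totient phi(351).
351 = 3^3 * 13
phi(351) = 216

216


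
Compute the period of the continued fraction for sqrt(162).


Run the CF algorithm for sqrt(162).
a_0 = floor(sqrt(162)) = 12; set m_0=0, q_0=1.
Recurrence: m' = q*a - m,  q' = (d - m'^2)/q,  a' = floor((a_0 + m')/q').
  step 1: m=12, q=18, a=1
  step 2: m=6, q=7, a=2
  step 3: m=8, q=14, a=1
  step 4: m=6, q=9, a=2
  step 5: m=12, q=2, a=12
  step 6: m=12, q=9, a=2
  step 7: m=6, q=14, a=1
  step 8: m=8, q=7, a=2
  step 9: m=6, q=18, a=1
  step 10: m=12, q=1, a=24
a_10 = 2*a_0 = 24, so the period closes here.
sqrt(162) = [12; 1, 2, 1, 2, 12, 2, 1, 2, 1, 24]
Period length = 10

10


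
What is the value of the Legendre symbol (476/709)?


p = 709 is prime, so compute (476/709) with the reciprocity algorithm (Jacobi-symbol steps: pull out 2s via (2/n), flip via reciprocity, reduce):
  pull out 2: (2/709) = -1  (since 709 mod 8 = 5)
  pull out 2: (2/709) = -1  (since 709 mod 8 = 5)
  reciprocity: (119/709) -> +(709/119)
  reduce: (114/119)
  pull out 2: (2/119) = +1  (since 119 mod 8 = 7)
  reciprocity: (57/119) -> +(119/57)
  reduce: (5/57)
  reciprocity: (5/57) -> +(57/5)
  reduce: (2/5)
  pull out 2: (2/5) = -1  (since 5 mod 8 = 5)
  (1/5) = 1
Product of signs = -1
(476/709) = -1

-1


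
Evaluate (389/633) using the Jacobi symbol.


Compute (389/633) via quadratic reciprocity:
  reciprocity: (389/633) -> +(633/389)
  reduce: (244/389)
  pull out 2: (2/389) = -1  (since 389 mod 8 = 5)
  pull out 2: (2/389) = -1  (since 389 mod 8 = 5)
  reciprocity: (61/389) -> +(389/61)
  reduce: (23/61)
  reciprocity: (23/61) -> +(61/23)
  reduce: (15/23)
  reciprocity: (15/23) -> -(23/15)
  reduce: (8/15)
  pull out 2: (2/15) = +1  (since 15 mod 8 = 7)
  pull out 2: (2/15) = +1  (since 15 mod 8 = 7)
  pull out 2: (2/15) = +1  (since 15 mod 8 = 7)
  (1/15) = 1
Product of signs = -1

-1


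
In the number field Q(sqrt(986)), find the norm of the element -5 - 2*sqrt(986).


N(a + b*sqrt(d)) = a^2 - d*b^2
= (-5)^2 - (986)*(-2)^2
= 25 - 3944
= -3919

-3919


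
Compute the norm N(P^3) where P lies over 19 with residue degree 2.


N(P^a) = p^(a*f)
= 19^(3*2)
= 19^6
= 47045881

47045881


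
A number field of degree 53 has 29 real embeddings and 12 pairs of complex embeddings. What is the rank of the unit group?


By Dirichlet's unit theorem:
rank = r1 + r2 - 1
= 29 + 12 - 1
= 40

40


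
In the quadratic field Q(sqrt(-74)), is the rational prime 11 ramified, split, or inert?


K = Q(sqrt(-74)). Since d mod 4 = 2, disc(K) = -296.
Check p | disc: -296 mod 11 = 1.
p does not divide disc. Compute Legendre symbol (d/p):
3^((11-1)/2) mod 11 = 1
(d/p) = 1, so p splits: (p) = P*P' with e=1, f=1, g=2.
Therefore p is split.

split


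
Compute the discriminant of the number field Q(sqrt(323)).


For K = Q(sqrt(d)) with d squarefree: disc(K) = d if d = 1 mod 4, and disc(K) = 4d if d = 2 or 3 mod 4.
Here d = 323, and d mod 4 = 3.
d = 3 mod 4, not 1 (O_K = Z[sqrt(d)]), so disc(K) = 4d = 4 * (323) = 1292

1292


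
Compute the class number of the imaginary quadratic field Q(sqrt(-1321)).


K = Q(sqrt(-1321)). d mod 4 = 3, so D = disc(K) = 4d = -5284
h(K) equals the number of primitive reduced positive-definite forms (a, b, c) = a*x^2 + b*x*y + c*y^2 with b^2 - 4ac = D,
where reduced means |b| <= a <= c, with b >= 0 whenever |b| = a or a = c, and primitive means gcd(a, b, c) = 1.
Reduced forces 3a^2 <= |D| = 5284, so 1 <= a <= 41; b must have the parity of D, and c = (b^2 - D)/(4a) must be an integer >= a.
Enumerate a = 1..41, b in [-a, a]:
  a=1: (1, 0, 1321)  [1]
  a=2: (2, 2, 661)  [1]
  a=3..4: none
  a=5: (5, -4, 265), (5, 4, 265)  [2]
  a=6: none
  a=7: (7, -6, 190), (7, 6, 190)  [2]
  a=8..9: none
  a=10: (10, -6, 133), (10, 6, 133)  [2]
  a=11..13: none
  a=14: (14, -6, 95), (14, 6, 95)  [2]
  a=15..18: none
  a=19: (19, -6, 70), (19, 6, 70)  [2]
  a=20..22: none
  a=23: (23, -12, 59), (23, 12, 59)  [2]
  a=24: none
  a=25: (25, -4, 53), (25, 4, 53)  [2]
  a=26..28: none
  a=29: (29, -20, 49), (29, 20, 49)  [2]
  a=30..34: none
  a=35: (35, -34, 46), (35, -6, 38), (35, 6, 38), (35, 34, 46)  [4]
  a=36: none
  a=37: (37, -28, 41), (37, 28, 41)  [2]
  a=38..41: none
Total reduced forms: 1 + 1 + 2 + 2 + 2 + 2 + 2 + 2 + 2 + 2 + 4 + 2 = 24
h = 24

24
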